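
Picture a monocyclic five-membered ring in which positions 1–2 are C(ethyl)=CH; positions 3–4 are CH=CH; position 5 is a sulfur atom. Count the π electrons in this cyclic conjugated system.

The p orbitals form a continuous loop: every atom in a ring double bond is sp² and brings one electron to the p orbital; the sulfur donates one lone pair from its p orbital. The ring is fully conjugated.
Tallying contributions gives 2 × 2 = 4 from the double-bond units + 2 from the S atom = 6.

6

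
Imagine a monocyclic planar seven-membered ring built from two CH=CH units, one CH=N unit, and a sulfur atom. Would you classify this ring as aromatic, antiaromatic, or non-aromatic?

Check conjugation: the double-bond atoms are sp², each contributing one p electron; the doubly-bonded nitrogens are pyridine-type — their lone pairs lie in the ring plane, leaving one electron in the p orbital; the sulfur donates one lone pair from its p orbital — every position has a p orbital, so the cyclic π system is continuous.
π-electron count: 3 × 2 = 6 from the double-bond units + 2 from the S atom = 8.
8 = 4(2); a planar, fully conjugated 4n system is antiaromatic.

Antiaromatic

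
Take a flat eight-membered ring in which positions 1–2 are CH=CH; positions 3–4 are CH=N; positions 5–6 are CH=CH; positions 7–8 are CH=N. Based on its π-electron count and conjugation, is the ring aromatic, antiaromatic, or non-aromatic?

Every ring atom contributes a p orbital perpendicular to the ring (each doubly-bonded ring atom is sp² with one p-orbital electron; each sp² =N– keeps its lone pair in-plane and puts one electron into the π system), so the π system is cyclic and fully conjugated.
Adding the contributions, 4 × 2 = 8 from the 4 double-bond units.
8 = 4(2); a planar, fully conjugated 4n system is antiaromatic.

Antiaromatic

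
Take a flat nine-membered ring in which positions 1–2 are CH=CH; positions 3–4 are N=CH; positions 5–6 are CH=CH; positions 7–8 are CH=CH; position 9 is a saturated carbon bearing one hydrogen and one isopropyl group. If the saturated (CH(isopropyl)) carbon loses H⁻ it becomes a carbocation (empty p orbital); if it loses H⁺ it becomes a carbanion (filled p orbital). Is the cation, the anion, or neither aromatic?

The anion

In either ion the ring is fully conjugated: every atom, including the new sp² carbon, supplies a p orbital.
Cation: 4 × 2 + 0 = 8 π electrons → 4(2), antiaromatic.
Anion: 4 × 2 + 2 = 10 π electrons → 4(2)+2, aromatic.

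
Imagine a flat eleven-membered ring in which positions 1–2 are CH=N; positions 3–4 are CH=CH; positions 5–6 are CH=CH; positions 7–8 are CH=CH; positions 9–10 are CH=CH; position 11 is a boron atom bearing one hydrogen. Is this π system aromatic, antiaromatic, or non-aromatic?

Aromatic

All ring atoms are sp² and supply a p orbital to the ring (the double-bond atoms are sp², each contributing one p electron; the doubly-bonded nitrogens are pyridine-type — their lone pairs lie in the ring plane, leaving one electron in the p orbital; the boron has an empty p orbital); the conjugation is uninterrupted.
π-electron count: 5 × 2 = 10 from the double-bond units + 0 from the BH atom = 10.
10 = 4(2) + 2, which satisfies Hückel's 4n+2 rule.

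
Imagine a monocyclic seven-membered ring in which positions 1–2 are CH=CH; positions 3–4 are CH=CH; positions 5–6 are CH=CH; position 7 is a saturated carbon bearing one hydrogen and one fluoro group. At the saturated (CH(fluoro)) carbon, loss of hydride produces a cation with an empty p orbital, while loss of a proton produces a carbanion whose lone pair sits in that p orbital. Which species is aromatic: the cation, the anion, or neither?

The cation

In both ions every ring atom is sp² and contributes a p orbital, so both rings are fully conjugated.
Cation: 3 × 2 + 0 = 6 π electrons → 4(1)+2, aromatic.
Anion: 3 × 2 + 2 = 8 π electrons → 4(2), antiaromatic.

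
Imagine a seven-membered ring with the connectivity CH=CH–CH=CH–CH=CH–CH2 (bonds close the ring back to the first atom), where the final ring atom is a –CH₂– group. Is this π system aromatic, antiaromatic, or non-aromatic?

Non-aromatic

The CH2 carbon is saturated: the tetrahedral CH₂ carbon is sp³ and has no p orbital in the ring π system. Conjugation is not continuous around the ring.
A ring that is not fully conjugated cannot be aromatic or antiaromatic regardless of its π-electron count.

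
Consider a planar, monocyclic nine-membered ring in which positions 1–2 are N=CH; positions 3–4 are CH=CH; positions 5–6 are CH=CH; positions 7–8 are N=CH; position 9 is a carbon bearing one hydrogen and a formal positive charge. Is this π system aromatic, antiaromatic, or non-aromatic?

Every ring atom contributes a p orbital perpendicular to the ring (every atom in a ring double bond is sp² and brings one electron to the p orbital; each =N– nitrogen is pyridine-type (lone pair in the sp² plane, one electron in the p orbital); the carbocation has an empty p orbital), so the π system is cyclic and fully conjugated.
Adding the contributions, 4 × 2 = 8 from the double-bond units + 0 from the CH(+) atom = 8.
With 8 = 4·2 π electrons, Hückel's rule classifies the planar ring as antiaromatic.

Antiaromatic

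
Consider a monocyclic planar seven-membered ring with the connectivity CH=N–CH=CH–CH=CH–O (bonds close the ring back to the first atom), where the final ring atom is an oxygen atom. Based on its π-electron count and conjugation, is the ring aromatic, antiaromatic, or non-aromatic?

Antiaromatic

The p orbitals form a continuous loop: each doubly-bonded ring atom is sp² with one p-orbital electron; the doubly-bonded nitrogens are pyridine-type — their lone pairs lie in the ring plane, leaving one electron in the p orbital; the oxygen donates one lone pair from its p orbital. The ring is fully conjugated.
Counting π electrons: 3 × 2 = 6 from the double-bond units + 2 from the O atom = 8.
8 is a 4n count (n = 2), so the planar conjugated ring is antiaromatic.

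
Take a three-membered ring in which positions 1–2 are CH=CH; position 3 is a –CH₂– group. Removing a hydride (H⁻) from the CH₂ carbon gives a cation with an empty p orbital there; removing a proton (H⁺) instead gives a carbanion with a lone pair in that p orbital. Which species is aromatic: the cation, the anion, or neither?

Both ions have a continuous loop of p orbitals — each ring atom is sp².
Cation: 1 × 2 + 0 = 2 π electrons → 4(0)+2, aromatic.
Anion: 1 × 2 + 2 = 4 π electrons → 4(1), antiaromatic.

The cation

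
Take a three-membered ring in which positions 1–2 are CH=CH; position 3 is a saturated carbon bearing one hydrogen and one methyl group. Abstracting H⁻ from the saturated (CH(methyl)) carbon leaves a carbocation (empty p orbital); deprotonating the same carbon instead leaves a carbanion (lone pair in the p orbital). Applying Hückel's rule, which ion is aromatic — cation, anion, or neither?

The cation

Both ions have a continuous loop of p orbitals — each ring atom is sp².
Cation: 1 × 2 + 0 = 2 π electrons → 4(0)+2, aromatic.
Anion: 1 × 2 + 2 = 4 π electrons → 4(1), antiaromatic.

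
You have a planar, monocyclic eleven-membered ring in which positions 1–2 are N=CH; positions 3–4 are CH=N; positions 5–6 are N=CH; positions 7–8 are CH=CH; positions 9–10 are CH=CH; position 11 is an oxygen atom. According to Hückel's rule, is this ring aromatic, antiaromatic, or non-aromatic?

Every ring atom contributes a p orbital perpendicular to the ring (the double-bond atoms are sp², each contributing one p electron; the doubly-bonded nitrogens are pyridine-type — their lone pairs lie in the ring plane, leaving one electron in the p orbital; the oxygen donates one lone pair from its p orbital), so the π system is cyclic and fully conjugated.
Counting π electrons: 5 × 2 = 10 from the double-bond units + 2 from the O atom = 12.
With 12 = 4·3 π electrons, Hückel's rule classifies the planar ring as antiaromatic.

Antiaromatic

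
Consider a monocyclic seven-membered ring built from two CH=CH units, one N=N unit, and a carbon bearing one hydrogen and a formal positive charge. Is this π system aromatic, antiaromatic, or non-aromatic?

The p orbitals form a continuous loop: the double-bond atoms are sp², each contributing one p electron; each sp² =N– keeps its lone pair in-plane and puts one electron into the π system; the carbocation has an empty p orbital. The ring is fully conjugated.
Counting π electrons: 3 × 2 = 6 from the double-bond units + 0 from the CH(+) atom = 6.
Since 6 = 4·1 + 2, the ring meets the 4n+2 criterion.

Aromatic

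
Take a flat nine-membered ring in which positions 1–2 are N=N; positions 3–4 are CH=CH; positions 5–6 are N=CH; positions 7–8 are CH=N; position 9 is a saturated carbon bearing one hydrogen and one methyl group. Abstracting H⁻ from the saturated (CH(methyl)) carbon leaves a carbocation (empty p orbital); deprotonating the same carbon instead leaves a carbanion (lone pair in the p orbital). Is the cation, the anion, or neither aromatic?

Both ions have a continuous loop of p orbitals — each ring atom is sp².
Cation: 4 × 2 + 0 = 8 π electrons → 4(2), antiaromatic.
Anion: 4 × 2 + 2 = 10 π electrons → 4(2)+2, aromatic.

The anion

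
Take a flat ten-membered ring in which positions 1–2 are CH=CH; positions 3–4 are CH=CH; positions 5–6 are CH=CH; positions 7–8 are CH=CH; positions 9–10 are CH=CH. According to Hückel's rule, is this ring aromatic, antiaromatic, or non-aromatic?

Every ring atom contributes a p orbital perpendicular to the ring (each doubly-bonded ring atom is sp² with one p-orbital electron), so the π system is cyclic and fully conjugated.
Tallying contributions gives 5 × 2 = 10 from the 5 double-bond units.
That gives a 4n+2 count (10, n = 2).

Aromatic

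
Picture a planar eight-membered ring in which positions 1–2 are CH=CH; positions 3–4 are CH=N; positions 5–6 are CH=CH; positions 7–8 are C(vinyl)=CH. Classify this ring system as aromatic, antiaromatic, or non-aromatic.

Antiaromatic

Every ring atom contributes a p orbital perpendicular to the ring (the double-bond atoms are sp², each contributing one p electron; the doubly-bonded nitrogens are pyridine-type — their lone pairs lie in the ring plane, leaving one electron in the p orbital), so the π system is cyclic and fully conjugated.
π-electron count: 4 × 2 = 8 from the 4 double-bond units.
With 8 = 4·2 π electrons, Hückel's rule classifies the planar ring as antiaromatic.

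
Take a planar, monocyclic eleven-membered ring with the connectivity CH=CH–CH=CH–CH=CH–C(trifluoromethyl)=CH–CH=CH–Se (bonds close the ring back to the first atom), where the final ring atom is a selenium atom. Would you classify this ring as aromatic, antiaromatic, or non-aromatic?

Check conjugation: every atom in a ring double bond is sp² and brings one electron to the p orbital; the selenium donates one lone pair from its p orbital — every position has a p orbital, so the cyclic π system is continuous.
Adding the contributions, 5 × 2 = 10 from the double-bond units + 2 from the Se atom = 12.
12 = 4(3); a planar, fully conjugated 4n system is antiaromatic.

Antiaromatic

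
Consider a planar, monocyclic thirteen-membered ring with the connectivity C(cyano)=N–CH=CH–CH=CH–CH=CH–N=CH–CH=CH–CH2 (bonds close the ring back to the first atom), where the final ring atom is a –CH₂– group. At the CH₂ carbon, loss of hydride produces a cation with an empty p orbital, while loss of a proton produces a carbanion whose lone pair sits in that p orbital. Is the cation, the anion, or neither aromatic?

Both ions have a continuous loop of p orbitals — each ring atom is sp².
Cation: 6 × 2 + 0 = 12 π electrons → 4(3), antiaromatic.
Anion: 6 × 2 + 2 = 14 π electrons → 4(3)+2, aromatic.

The anion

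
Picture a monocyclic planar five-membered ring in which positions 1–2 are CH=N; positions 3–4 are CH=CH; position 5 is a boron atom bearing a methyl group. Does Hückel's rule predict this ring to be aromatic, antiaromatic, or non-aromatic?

Antiaromatic

The p orbitals form a continuous loop: every atom in a ring double bond is sp² and brings one electron to the p orbital; the doubly-bonded nitrogens are pyridine-type — their lone pairs lie in the ring plane, leaving one electron in the p orbital; the boron has an empty p orbital. The ring is fully conjugated.
Counting π electrons: 2 × 2 = 4 from the double-bond units + 0 from the B(methyl) atom = 4.
With 4 = 4·1 π electrons, Hückel's rule classifies the planar ring as antiaromatic.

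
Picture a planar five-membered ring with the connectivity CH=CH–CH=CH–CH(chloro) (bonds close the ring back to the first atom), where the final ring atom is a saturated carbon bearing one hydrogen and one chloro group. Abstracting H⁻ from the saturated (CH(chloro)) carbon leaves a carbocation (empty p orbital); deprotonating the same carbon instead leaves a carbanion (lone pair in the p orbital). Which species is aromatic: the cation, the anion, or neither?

In both ions every ring atom is sp² and contributes a p orbital, so both rings are fully conjugated.
Cation: 2 × 2 + 0 = 4 π electrons → 4(1), antiaromatic.
Anion: 2 × 2 + 2 = 6 π electrons → 4(1)+2, aromatic.

The anion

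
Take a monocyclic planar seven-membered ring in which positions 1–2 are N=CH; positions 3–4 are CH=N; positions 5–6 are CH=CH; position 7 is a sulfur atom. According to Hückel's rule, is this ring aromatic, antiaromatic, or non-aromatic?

Antiaromatic

The p orbitals form a continuous loop: each doubly-bonded ring atom is sp² with one p-orbital electron; each =N– nitrogen is pyridine-type (lone pair in the sp² plane, one electron in the p orbital); the sulfur donates one lone pair from its p orbital. The ring is fully conjugated.
π-electron count: 3 × 2 = 6 from the double-bond units + 2 from the S atom = 8.
A 4n π count (8, n = 2) in a planar conjugated ring means antiaromatic.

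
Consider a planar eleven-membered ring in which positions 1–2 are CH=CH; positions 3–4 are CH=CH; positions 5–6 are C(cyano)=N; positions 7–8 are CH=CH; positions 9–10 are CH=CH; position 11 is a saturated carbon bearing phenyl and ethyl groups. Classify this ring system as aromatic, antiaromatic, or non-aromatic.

The C(phenyl)(ethyl) position has four σ bonds — that saturated carbon is sp³ and has no p orbital in the ring π system — so the cyclic conjugation is interrupted.
A ring that is not fully conjugated cannot be aromatic or antiaromatic regardless of its π-electron count.

Non-aromatic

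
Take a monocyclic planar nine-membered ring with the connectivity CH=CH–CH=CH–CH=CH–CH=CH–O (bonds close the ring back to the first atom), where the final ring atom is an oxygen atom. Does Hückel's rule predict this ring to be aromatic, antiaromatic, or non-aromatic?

Aromatic

The p orbitals form a continuous loop: each doubly-bonded ring atom is sp² with one p-orbital electron; the oxygen donates one lone pair from its p orbital. The ring is fully conjugated.
Adding the contributions, 4 × 2 = 8 from the double-bond units + 2 from the O atom = 10.
10 = 4(2) + 2, which satisfies Hückel's 4n+2 rule.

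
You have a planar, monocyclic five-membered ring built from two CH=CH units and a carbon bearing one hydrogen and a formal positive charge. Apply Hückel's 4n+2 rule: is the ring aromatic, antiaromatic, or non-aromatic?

The p orbitals form a continuous loop: the double-bond atoms are sp², each contributing one p electron; the carbocation has an empty p orbital. The ring is fully conjugated.
Adding the contributions, 2 × 2 = 4 from the double-bond units + 0 from the CH(+) atom = 4.
A 4n π count (4, n = 1) in a planar conjugated ring means antiaromatic.
(The species described is the cyclopentadienyl cation.)

Antiaromatic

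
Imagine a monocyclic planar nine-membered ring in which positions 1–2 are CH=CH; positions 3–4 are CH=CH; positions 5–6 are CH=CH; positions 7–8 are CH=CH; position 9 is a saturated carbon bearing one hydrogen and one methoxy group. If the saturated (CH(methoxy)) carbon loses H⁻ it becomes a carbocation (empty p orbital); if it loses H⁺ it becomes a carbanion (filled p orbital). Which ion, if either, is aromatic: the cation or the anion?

Both ions have a continuous loop of p orbitals — each ring atom is sp².
Cation: 4 × 2 + 0 = 8 π electrons → 4(2), antiaromatic.
Anion: 4 × 2 + 2 = 10 π electrons → 4(2)+2, aromatic.

The anion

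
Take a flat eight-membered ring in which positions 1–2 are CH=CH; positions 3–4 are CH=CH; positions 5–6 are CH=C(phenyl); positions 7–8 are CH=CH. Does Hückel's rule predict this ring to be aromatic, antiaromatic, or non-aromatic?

All ring atoms are sp² and supply a p orbital to the ring (the double-bond atoms are sp², each contributing one p electron); the conjugation is uninterrupted.
Adding the contributions, 4 × 2 = 8 from the 4 double-bond units.
With 8 = 4·2 π electrons, Hückel's rule classifies the planar ring as antiaromatic.

Antiaromatic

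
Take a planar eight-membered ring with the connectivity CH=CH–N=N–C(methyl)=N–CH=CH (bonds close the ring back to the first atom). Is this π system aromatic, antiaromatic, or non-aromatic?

Antiaromatic

Check conjugation: every atom in a ring double bond is sp² and brings one electron to the p orbital; each =N– nitrogen is pyridine-type (lone pair in the sp² plane, one electron in the p orbital) — every position has a p orbital, so the cyclic π system is continuous.
Counting π electrons: 4 × 2 = 8 from the 4 double-bond units.
A 4n π count (8, n = 2) in a planar conjugated ring means antiaromatic.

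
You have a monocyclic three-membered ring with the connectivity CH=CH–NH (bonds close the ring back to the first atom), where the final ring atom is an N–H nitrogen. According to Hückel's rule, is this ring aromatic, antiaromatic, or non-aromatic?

Every ring atom contributes a p orbital perpendicular to the ring (each doubly-bonded ring atom is sp² with one p-orbital electron; the pyrrole-type nitrogen donates its lone pair from the p orbital), so the π system is cyclic and fully conjugated.
π-electron count: 1 × 2 = 2 from the double-bond unit + 2 from the NH atom = 4.
4 = 4(1); a planar, fully conjugated 4n system is antiaromatic.

Antiaromatic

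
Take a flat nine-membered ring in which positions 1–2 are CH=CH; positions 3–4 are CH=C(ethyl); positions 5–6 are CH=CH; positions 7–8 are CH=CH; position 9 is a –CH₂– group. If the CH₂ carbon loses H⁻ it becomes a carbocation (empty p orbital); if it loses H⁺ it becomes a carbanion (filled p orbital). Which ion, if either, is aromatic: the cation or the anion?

Once that carbon is sp², every ring atom has a p orbital and both ions are fully conjugated.
Cation: 4 × 2 + 0 = 8 π electrons → 4(2), antiaromatic.
Anion: 4 × 2 + 2 = 10 π electrons → 4(2)+2, aromatic.

The anion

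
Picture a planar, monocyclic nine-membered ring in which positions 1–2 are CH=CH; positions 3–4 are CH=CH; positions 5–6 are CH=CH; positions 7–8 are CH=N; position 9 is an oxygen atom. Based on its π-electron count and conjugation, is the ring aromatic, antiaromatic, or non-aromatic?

Every ring atom contributes a p orbital perpendicular to the ring (each doubly-bonded ring atom is sp² with one p-orbital electron; each =N– nitrogen is pyridine-type (lone pair in the sp² plane, one electron in the p orbital); the oxygen donates one lone pair from its p orbital), so the π system is cyclic and fully conjugated.
Tallying contributions gives 4 × 2 = 8 from the double-bond units + 2 from the O atom = 10.
With 10 π electrons (n = 2), the Hückel 4n+2 condition holds.

Aromatic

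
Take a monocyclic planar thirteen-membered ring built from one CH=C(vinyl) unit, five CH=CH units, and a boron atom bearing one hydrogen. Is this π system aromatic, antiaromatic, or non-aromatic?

Check conjugation: every atom in a ring double bond is sp² and brings one electron to the p orbital; the boron has an empty p orbital — every position has a p orbital, so the cyclic π system is continuous.
Tallying contributions gives 6 × 2 = 12 from the double-bond units + 0 from the BH atom = 12.
A 4n π count (12, n = 3) in a planar conjugated ring means antiaromatic.

Antiaromatic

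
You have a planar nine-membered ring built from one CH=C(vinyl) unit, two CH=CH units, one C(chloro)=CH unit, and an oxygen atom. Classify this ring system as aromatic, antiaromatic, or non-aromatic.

All ring atoms are sp² and supply a p orbital to the ring (every atom in a ring double bond is sp² and brings one electron to the p orbital; the oxygen donates one lone pair from its p orbital); the conjugation is uninterrupted.
π-electron count: 4 × 2 = 8 from the double-bond units + 2 from the O atom = 10.
That gives a 4n+2 count (10, n = 2).

Aromatic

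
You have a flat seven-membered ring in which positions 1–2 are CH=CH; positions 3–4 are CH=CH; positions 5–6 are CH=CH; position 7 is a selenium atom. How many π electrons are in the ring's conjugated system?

8

Every ring atom contributes a p orbital perpendicular to the ring (every atom in a ring double bond is sp² and brings one electron to the p orbital; the selenium donates one lone pair from its p orbital), so the π system is cyclic and fully conjugated.
π-electron count: 3 × 2 = 6 from the double-bond units + 2 from the Se atom = 8.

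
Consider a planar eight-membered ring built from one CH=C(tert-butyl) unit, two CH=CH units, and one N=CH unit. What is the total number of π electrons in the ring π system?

8

The p orbitals form a continuous loop: each doubly-bonded ring atom is sp² with one p-orbital electron; the doubly-bonded nitrogens are pyridine-type — their lone pairs lie in the ring plane, leaving one electron in the p orbital. The ring is fully conjugated.
Counting π electrons: 4 × 2 = 8 from the 4 double-bond units.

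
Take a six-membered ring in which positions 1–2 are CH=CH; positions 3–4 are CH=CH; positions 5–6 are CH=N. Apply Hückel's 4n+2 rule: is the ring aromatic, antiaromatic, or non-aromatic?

Every ring atom contributes a p orbital perpendicular to the ring (every atom in a ring double bond is sp² and brings one electron to the p orbital; the doubly-bonded nitrogens are pyridine-type — their lone pairs lie in the ring plane, leaving one electron in the p orbital), so the π system is cyclic and fully conjugated.
Counting π electrons: 3 × 2 = 6 from the 3 double-bond units.
Since 6 = 4·1 + 2, the ring meets the 4n+2 criterion.

Aromatic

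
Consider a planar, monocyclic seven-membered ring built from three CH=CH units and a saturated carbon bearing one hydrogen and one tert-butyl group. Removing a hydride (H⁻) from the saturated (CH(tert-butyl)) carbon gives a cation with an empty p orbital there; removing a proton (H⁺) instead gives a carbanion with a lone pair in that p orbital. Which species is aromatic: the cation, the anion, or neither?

The cation

In either ion the ring is fully conjugated: every atom, including the new sp² carbon, supplies a p orbital.
Cation: 3 × 2 + 0 = 6 π electrons → 4(1)+2, aromatic.
Anion: 3 × 2 + 2 = 8 π electrons → 4(2), antiaromatic.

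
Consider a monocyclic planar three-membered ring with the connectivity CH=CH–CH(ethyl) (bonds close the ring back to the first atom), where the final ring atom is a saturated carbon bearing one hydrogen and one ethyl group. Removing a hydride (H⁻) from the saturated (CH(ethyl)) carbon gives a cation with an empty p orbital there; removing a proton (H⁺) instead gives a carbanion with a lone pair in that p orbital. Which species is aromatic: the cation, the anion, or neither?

The cation

Both ions have a continuous loop of p orbitals — each ring atom is sp².
Cation: 1 × 2 + 0 = 2 π electrons → 4(0)+2, aromatic.
Anion: 1 × 2 + 2 = 4 π electrons → 4(1), antiaromatic.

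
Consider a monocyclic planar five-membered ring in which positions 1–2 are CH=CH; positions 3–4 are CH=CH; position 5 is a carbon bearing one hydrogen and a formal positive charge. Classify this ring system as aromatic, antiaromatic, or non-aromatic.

Check conjugation: the double-bond atoms are sp², each contributing one p electron; the carbocation has an empty p orbital — every position has a p orbital, so the cyclic π system is continuous.
Adding the contributions, 2 × 2 = 4 from the double-bond units + 0 from the CH(+) atom = 4.
A 4n π count (4, n = 1) in a planar conjugated ring means antiaromatic.

Antiaromatic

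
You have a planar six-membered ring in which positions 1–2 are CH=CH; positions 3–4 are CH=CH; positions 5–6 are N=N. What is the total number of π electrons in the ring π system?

Every ring atom contributes a p orbital perpendicular to the ring (each doubly-bonded ring atom is sp² with one p-orbital electron; the doubly-bonded nitrogens are pyridine-type — their lone pairs lie in the ring plane, leaving one electron in the p orbital), so the π system is cyclic and fully conjugated.
Adding the contributions, 3 × 2 = 6 from the 3 double-bond units.

6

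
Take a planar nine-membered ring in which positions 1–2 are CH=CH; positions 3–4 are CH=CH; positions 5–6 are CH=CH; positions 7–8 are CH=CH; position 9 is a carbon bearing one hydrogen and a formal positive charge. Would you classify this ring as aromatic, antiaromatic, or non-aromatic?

The p orbitals form a continuous loop: every atom in a ring double bond is sp² and brings one electron to the p orbital; the carbocation has an empty p orbital. The ring is fully conjugated.
π-electron count: 4 × 2 = 8 from the double-bond units + 0 from the CH(+) atom = 8.
A 4n π count (8, n = 2) in a planar conjugated ring means antiaromatic.

Antiaromatic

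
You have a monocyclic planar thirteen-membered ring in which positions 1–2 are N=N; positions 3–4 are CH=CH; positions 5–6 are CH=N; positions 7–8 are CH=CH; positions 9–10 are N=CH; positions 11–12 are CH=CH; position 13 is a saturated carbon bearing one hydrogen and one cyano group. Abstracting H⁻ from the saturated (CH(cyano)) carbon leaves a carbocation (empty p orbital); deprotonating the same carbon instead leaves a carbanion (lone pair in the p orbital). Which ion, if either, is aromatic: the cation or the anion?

The anion

Both ions have a continuous loop of p orbitals — each ring atom is sp².
Cation: 6 × 2 + 0 = 12 π electrons → 4(3), antiaromatic.
Anion: 6 × 2 + 2 = 14 π electrons → 4(3)+2, aromatic.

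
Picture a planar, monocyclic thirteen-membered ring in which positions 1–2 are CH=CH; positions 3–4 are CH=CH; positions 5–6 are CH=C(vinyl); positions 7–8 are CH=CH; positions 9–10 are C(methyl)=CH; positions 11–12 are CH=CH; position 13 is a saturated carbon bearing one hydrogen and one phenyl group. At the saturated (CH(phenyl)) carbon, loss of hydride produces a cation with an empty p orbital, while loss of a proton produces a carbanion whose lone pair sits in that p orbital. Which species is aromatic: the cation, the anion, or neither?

Both ions have a continuous loop of p orbitals — each ring atom is sp².
Cation: 6 × 2 + 0 = 12 π electrons → 4(3), antiaromatic.
Anion: 6 × 2 + 2 = 14 π electrons → 4(3)+2, aromatic.

The anion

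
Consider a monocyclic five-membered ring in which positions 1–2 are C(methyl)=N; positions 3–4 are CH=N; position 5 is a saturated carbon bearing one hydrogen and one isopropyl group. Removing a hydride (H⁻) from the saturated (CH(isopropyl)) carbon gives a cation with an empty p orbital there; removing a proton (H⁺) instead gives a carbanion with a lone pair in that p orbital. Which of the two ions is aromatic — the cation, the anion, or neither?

In either ion the ring is fully conjugated: every atom, including the new sp² carbon, supplies a p orbital.
Cation: 2 × 2 + 0 = 4 π electrons → 4(1), antiaromatic.
Anion: 2 × 2 + 2 = 6 π electrons → 4(1)+2, aromatic.

The anion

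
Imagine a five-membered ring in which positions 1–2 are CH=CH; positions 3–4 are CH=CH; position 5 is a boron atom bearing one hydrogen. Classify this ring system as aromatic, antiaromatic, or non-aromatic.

Antiaromatic

All ring atoms are sp² and supply a p orbital to the ring (the double-bond atoms are sp², each contributing one p electron; the boron has an empty p orbital); the conjugation is uninterrupted.
Counting π electrons: 2 × 2 = 4 from the double-bond units + 0 from the BH atom = 4.
With 4 = 4·1 π electrons, Hückel's rule classifies the planar ring as antiaromatic.
(The species described is borole.)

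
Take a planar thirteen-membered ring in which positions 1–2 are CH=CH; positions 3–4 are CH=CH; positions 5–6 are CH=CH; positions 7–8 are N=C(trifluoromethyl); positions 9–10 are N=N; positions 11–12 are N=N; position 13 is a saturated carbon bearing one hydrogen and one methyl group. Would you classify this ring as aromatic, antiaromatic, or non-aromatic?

Because that saturated carbon is sp³ and has no p orbital in the ring π system at the CH(methyl) position, the π system cannot extend all the way around the ring.
Broken conjugation rules out both aromaticity and antiaromaticity.

Non-aromatic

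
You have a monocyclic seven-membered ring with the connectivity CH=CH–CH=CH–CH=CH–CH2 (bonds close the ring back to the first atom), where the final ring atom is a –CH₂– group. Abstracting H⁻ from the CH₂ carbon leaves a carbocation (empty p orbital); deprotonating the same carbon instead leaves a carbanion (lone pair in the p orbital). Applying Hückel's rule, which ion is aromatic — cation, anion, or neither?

The cation

In either ion the ring is fully conjugated: every atom, including the new sp² carbon, supplies a p orbital.
Cation: 3 × 2 + 0 = 6 π electrons → 4(1)+2, aromatic.
Anion: 3 × 2 + 2 = 8 π electrons → 4(2), antiaromatic.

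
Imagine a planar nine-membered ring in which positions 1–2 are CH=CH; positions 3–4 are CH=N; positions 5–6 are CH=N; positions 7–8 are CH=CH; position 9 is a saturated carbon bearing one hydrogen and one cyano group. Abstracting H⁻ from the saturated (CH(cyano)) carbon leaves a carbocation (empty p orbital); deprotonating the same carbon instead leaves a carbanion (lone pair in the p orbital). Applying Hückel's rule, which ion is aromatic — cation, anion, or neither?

The anion

Once that carbon is sp², every ring atom has a p orbital and both ions are fully conjugated.
Cation: 4 × 2 + 0 = 8 π electrons → 4(2), antiaromatic.
Anion: 4 × 2 + 2 = 10 π electrons → 4(2)+2, aromatic.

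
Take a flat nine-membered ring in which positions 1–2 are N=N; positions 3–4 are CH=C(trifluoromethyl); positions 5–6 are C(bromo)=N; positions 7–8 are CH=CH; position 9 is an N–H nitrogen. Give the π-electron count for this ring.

The p orbitals form a continuous loop: the double-bond atoms are sp², each contributing one p electron; each =N– nitrogen is pyridine-type (lone pair in the sp² plane, one electron in the p orbital); the pyrrole-type nitrogen donates its lone pair from the p orbital. The ring is fully conjugated.
Tallying contributions gives 4 × 2 = 8 from the double-bond units + 2 from the NH atom = 10.

10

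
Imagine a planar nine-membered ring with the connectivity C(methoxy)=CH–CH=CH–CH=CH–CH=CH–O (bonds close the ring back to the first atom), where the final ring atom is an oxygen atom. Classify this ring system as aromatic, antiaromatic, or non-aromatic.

Aromatic

Every ring atom contributes a p orbital perpendicular to the ring (each doubly-bonded ring atom is sp² with one p-orbital electron; the oxygen donates one lone pair from its p orbital), so the π system is cyclic and fully conjugated.
π-electron count: 4 × 2 = 8 from the double-bond units + 2 from the O atom = 10.
10 = 4(2) + 2, which satisfies Hückel's 4n+2 rule.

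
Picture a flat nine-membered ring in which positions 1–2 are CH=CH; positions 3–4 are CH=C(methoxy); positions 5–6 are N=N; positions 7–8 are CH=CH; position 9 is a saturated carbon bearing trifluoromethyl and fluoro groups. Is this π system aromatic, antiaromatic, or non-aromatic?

At the C(trifluoromethyl)(fluoro) position, that saturated carbon is sp³ and has no p orbital in the ring π system; the ring's p-orbital overlap is broken there.
Without a continuous loop of overlapping p orbitals the Hückel electron count never comes into play.

Non-aromatic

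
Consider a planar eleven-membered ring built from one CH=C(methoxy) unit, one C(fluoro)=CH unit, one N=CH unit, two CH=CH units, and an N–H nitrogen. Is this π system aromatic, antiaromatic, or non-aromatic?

Antiaromatic

All ring atoms are sp² and supply a p orbital to the ring (the double-bond atoms are sp², each contributing one p electron; the doubly-bonded nitrogens are pyridine-type — their lone pairs lie in the ring plane, leaving one electron in the p orbital; the pyrrole-type nitrogen donates its lone pair from the p orbital); the conjugation is uninterrupted.
Counting π electrons: 5 × 2 = 10 from the double-bond units + 2 from the NH atom = 12.
A 4n π count (12, n = 3) in a planar conjugated ring means antiaromatic.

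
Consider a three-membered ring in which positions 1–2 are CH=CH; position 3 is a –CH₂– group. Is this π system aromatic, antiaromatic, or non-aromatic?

Non-aromatic

At the CH2 position, the tetrahedral CH₂ carbon is sp³ and has no p orbital in the ring π system; the ring's p-orbital overlap is broken there.
Hückel's rule only applies to fully conjugated rings, so this one is simply non-aromatic.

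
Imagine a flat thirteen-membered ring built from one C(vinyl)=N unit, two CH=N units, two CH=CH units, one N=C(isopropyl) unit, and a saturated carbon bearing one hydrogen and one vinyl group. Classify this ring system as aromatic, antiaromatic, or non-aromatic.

Non-aromatic

The CH(vinyl) carbon is saturated: that saturated carbon is sp³ and has no p orbital in the ring π system. Conjugation is not continuous around the ring.
Broken conjugation rules out both aromaticity and antiaromaticity.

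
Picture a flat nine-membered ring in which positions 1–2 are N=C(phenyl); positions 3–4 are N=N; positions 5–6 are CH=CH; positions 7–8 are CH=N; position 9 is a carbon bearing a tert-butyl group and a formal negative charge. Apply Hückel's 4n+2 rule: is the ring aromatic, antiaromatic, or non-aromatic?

Check conjugation: each doubly-bonded ring atom is sp² with one p-orbital electron; each =N– nitrogen is pyridine-type (lone pair in the sp² plane, one electron in the p orbital); the carbanion's lone pair occupies the p orbital — every position has a p orbital, so the cyclic π system is continuous.
Tallying contributions gives 4 × 2 = 8 from the double-bond units + 2 from the C(tert-butyl)(-) atom = 10.
That gives a 4n+2 count (10, n = 2).

Aromatic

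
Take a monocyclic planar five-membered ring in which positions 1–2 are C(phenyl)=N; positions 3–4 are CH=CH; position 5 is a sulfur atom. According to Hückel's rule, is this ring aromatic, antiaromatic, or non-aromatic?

Aromatic

Check conjugation: every atom in a ring double bond is sp² and brings one electron to the p orbital; the doubly-bonded nitrogens are pyridine-type — their lone pairs lie in the ring plane, leaving one electron in the p orbital; the sulfur donates one lone pair from its p orbital — every position has a p orbital, so the cyclic π system is continuous.
Tallying contributions gives 2 × 2 = 4 from the double-bond units + 2 from the S atom = 6.
Since 6 = 4·1 + 2, the ring meets the 4n+2 criterion.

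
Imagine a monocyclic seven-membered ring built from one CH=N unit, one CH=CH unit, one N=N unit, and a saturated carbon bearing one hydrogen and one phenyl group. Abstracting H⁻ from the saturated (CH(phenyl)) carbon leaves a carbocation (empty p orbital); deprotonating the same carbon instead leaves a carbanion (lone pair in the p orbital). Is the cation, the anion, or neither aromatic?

In either ion the ring is fully conjugated: every atom, including the new sp² carbon, supplies a p orbital.
Cation: 3 × 2 + 0 = 6 π electrons → 4(1)+2, aromatic.
Anion: 3 × 2 + 2 = 8 π electrons → 4(2), antiaromatic.

The cation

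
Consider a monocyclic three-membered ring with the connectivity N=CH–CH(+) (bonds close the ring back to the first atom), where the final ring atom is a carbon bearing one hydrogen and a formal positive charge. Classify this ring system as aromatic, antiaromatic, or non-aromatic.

Aromatic

The p orbitals form a continuous loop: each doubly-bonded ring atom is sp² with one p-orbital electron; each sp² =N– keeps its lone pair in-plane and puts one electron into the π system; the carbocation has an empty p orbital. The ring is fully conjugated.
Adding the contributions, 1 × 2 = 2 from the double-bond unit + 0 from the CH(+) atom = 2.
Since 2 = 4·0 + 2, the ring meets the 4n+2 criterion.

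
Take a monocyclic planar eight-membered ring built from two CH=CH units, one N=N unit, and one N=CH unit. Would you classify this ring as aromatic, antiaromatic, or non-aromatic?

Every ring atom contributes a p orbital perpendicular to the ring (every atom in a ring double bond is sp² and brings one electron to the p orbital; each sp² =N– keeps its lone pair in-plane and puts one electron into the π system), so the π system is cyclic and fully conjugated.
Counting π electrons: 4 × 2 = 8 from the 4 double-bond units.
8 = 4(2); a planar, fully conjugated 4n system is antiaromatic.

Antiaromatic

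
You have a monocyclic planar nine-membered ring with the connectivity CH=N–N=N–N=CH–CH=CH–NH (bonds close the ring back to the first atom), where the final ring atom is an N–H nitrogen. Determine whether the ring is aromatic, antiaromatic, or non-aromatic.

Every ring atom contributes a p orbital perpendicular to the ring (every atom in a ring double bond is sp² and brings one electron to the p orbital; the doubly-bonded nitrogens are pyridine-type — their lone pairs lie in the ring plane, leaving one electron in the p orbital; the pyrrole-type nitrogen donates its lone pair from the p orbital), so the π system is cyclic and fully conjugated.
Tallying contributions gives 4 × 2 = 8 from the double-bond units + 2 from the NH atom = 10.
With 10 π electrons (n = 2), the Hückel 4n+2 condition holds.

Aromatic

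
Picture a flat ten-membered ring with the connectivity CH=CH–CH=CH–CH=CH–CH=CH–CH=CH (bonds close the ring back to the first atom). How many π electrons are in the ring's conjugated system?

10

Check conjugation: every atom in a ring double bond is sp² and brings one electron to the p orbital — every position has a p orbital, so the cyclic π system is continuous.
π-electron count: 5 × 2 = 10 from the 5 double-bond units.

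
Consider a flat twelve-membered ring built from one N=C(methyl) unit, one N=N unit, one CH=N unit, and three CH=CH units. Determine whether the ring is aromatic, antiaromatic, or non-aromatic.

All ring atoms are sp² and supply a p orbital to the ring (every atom in a ring double bond is sp² and brings one electron to the p orbital; the doubly-bonded nitrogens are pyridine-type — their lone pairs lie in the ring plane, leaving one electron in the p orbital); the conjugation is uninterrupted.
π-electron count: 6 × 2 = 12 from the 6 double-bond units.
A 4n π count (12, n = 3) in a planar conjugated ring means antiaromatic.

Antiaromatic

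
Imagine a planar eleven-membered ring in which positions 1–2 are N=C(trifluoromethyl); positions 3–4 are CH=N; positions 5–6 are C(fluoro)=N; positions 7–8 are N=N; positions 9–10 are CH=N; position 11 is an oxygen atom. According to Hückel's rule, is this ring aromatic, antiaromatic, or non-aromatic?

The p orbitals form a continuous loop: each doubly-bonded ring atom is sp² with one p-orbital electron; each sp² =N– keeps its lone pair in-plane and puts one electron into the π system; the oxygen donates one lone pair from its p orbital. The ring is fully conjugated.
π-electron count: 5 × 2 = 10 from the double-bond units + 2 from the O atom = 12.
A 4n π count (12, n = 3) in a planar conjugated ring means antiaromatic.

Antiaromatic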